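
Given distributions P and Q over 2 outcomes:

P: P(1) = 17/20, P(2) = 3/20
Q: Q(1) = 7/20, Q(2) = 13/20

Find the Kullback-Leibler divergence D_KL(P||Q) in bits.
0.7708 bits

D_KL(P||Q) = Σ P(x) log₂(P(x)/Q(x))

Computing term by term:
  P(1)·log₂(P(1)/Q(1)) = (17/20)·log₂((17/20)/(7/20)) = 1.08809
  P(2)·log₂(P(2)/Q(2)) = (3/20)·log₂((3/20)/(13/20)) = -0.31732

D_KL(P||Q) = 1.08809 - 0.31732 = 0.77077 ≈ 0.7708 bits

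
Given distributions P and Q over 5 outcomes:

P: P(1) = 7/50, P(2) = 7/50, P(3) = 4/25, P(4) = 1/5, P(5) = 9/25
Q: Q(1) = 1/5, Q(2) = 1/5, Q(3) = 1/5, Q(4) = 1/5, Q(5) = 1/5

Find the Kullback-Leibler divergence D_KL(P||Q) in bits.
0.1097 bits

D_KL(P||Q) = Σ P(x) log₂(P(x)/Q(x))

Computing term by term:
  P(1)·log₂(P(1)/Q(1)) = (7/50)·log₂((7/50)/(1/5)) = -0.07204
  P(2)·log₂(P(2)/Q(2)) = (7/50)·log₂((7/50)/(1/5)) = -0.07204
  P(3)·log₂(P(3)/Q(3)) = (4/25)·log₂((4/25)/(1/5)) = -0.05151
  P(4)·log₂(P(4)/Q(4)) = (1/5)·log₂((1/5)/(1/5)) = 0.00000
  P(5)·log₂(P(5)/Q(5)) = (9/25)·log₂((9/25)/(1/5)) = 0.30528

D_KL(P||Q) = -0.07204 - 0.07204 - 0.05151 + 0.00000 + 0.30528 = 0.10969 ≈ 0.1097 bits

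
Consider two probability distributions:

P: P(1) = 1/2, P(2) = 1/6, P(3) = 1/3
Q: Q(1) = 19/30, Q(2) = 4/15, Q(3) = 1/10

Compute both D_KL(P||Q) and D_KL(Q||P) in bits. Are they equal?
D_KL(P||Q) = 0.2955 bits, D_KL(Q||P) = 0.2231 bits. No, they are not equal.

D_KL(P||Q) = Σ P(x) log₂(P(x)/Q(x))

Computing term by term:
  P(1)·log₂(P(1)/Q(1)) = (1/2)·log₂((1/2)/(19/30)) = -0.17052
  P(2)·log₂(P(2)/Q(2)) = (1/6)·log₂((1/6)/(4/15)) = -0.11301
  P(3)·log₂(P(3)/Q(3)) = (1/3)·log₂((1/3)/(1/10)) = 0.57899

D_KL(P||Q) = -0.17052 - 0.11301 + 0.57899 = 0.29546 ≈ 0.2955 bits

D_KL(Q||P) = Σ Q(x) log₂(Q(x)/P(x))

Computing term by term:
  Q(1)·log₂(Q(1)/P(1)) = (19/30)·log₂((19/30)/(1/2)) = 0.21599
  Q(2)·log₂(Q(2)/P(2)) = (4/15)·log₂((4/15)/(1/6)) = 0.18082
  Q(3)·log₂(Q(3)/P(3)) = (1/10)·log₂((1/10)/(1/3)) = -0.17370

D_KL(Q||P) = 0.21599 + 0.18082 - 0.17370 = 0.22311 ≈ 0.2231 bits

These are NOT equal (difference: 0.0724 bits). KL divergence is asymmetric: D_KL(P||Q) ≠ D_KL(Q||P) in general.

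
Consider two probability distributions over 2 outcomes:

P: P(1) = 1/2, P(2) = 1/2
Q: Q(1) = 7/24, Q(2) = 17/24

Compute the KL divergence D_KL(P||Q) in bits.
0.1376 bits

D_KL(P||Q) = Σ P(x) log₂(P(x)/Q(x))

Computing term by term:
  P(1)·log₂(P(1)/Q(1)) = (1/2)·log₂((1/2)/(7/24)) = 0.38880
  P(2)·log₂(P(2)/Q(2)) = (1/2)·log₂((1/2)/(17/24)) = -0.25125

D_KL(P||Q) = 0.38880 - 0.25125 = 0.13755 ≈ 0.1376 bits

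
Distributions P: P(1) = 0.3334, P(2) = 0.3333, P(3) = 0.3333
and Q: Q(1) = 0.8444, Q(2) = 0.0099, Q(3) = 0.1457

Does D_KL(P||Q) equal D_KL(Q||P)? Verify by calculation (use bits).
D_KL(P||Q) = 1.6418 bits, D_KL(Q||P) = 0.9079 bits. No — D_KL(P||Q) ≠ D_KL(Q||P) for this pair.

D_KL(P||Q) = Σ P(x) log₂(P(x)/Q(x))

Computing term by term:
  P(1)·log₂(P(1)/Q(1)) = 0.3334·log₂(0.3334/0.8444) = -0.44698
  P(2)·log₂(P(2)/Q(2)) = 0.3333·log₂(0.3333/0.0099) = 1.69091
  P(3)·log₂(P(3)/Q(3)) = 0.3333·log₂(0.3333/0.1457) = 0.39790

D_KL(P||Q) = -0.44698 + 1.69091 + 0.39790 = 1.64183 ≈ 1.6418 bits

D_KL(Q||P) = Σ Q(x) log₂(Q(x)/P(x))

Computing term by term:
  Q(1)·log₂(Q(1)/P(1)) = 0.8444·log₂(0.8444/0.3334) = 1.13206
  Q(2)·log₂(Q(2)/P(2)) = 0.0099·log₂(0.0099/0.3333) = -0.05023
  Q(3)·log₂(Q(3)/P(3)) = 0.1457·log₂(0.1457/0.3333) = -0.17394

D_KL(Q||P) = 1.13206 - 0.05023 - 0.17394 = 0.90789 ≈ 0.9079 bits

These are NOT equal (difference: 0.7339 bits). KL divergence is asymmetric: D_KL(P||Q) ≠ D_KL(Q||P) in general.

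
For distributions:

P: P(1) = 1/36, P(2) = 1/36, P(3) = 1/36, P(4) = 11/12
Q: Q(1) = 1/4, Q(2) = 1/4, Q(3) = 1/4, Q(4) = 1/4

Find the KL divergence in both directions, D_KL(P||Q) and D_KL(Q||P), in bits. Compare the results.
D_KL(P||Q) = 1.4541 bits, D_KL(Q||P) = 1.9088 bits. D_KL(Q||P) is larger than D_KL(P||Q) by 0.4547 bits; the two directions differ.

D_KL(P||Q) = Σ P(x) log₂(P(x)/Q(x))

Computing term by term:
  P(1)·log₂(P(1)/Q(1)) = (1/36)·log₂((1/36)/(1/4)) = -0.08805
  P(2)·log₂(P(2)/Q(2)) = (1/36)·log₂((1/36)/(1/4)) = -0.08805
  P(3)·log₂(P(3)/Q(3)) = (1/36)·log₂((1/36)/(1/4)) = -0.08805
  P(4)·log₂(P(4)/Q(4)) = (11/12)·log₂((11/12)/(1/4)) = 1.71826

D_KL(P||Q) = -0.08805 - 0.08805 - 0.08805 + 1.71826 = 1.45411 ≈ 1.4541 bits

D_KL(Q||P) = Σ Q(x) log₂(Q(x)/P(x))

Computing term by term:
  Q(1)·log₂(Q(1)/P(1)) = (1/4)·log₂((1/4)/(1/36)) = 0.79248
  Q(2)·log₂(Q(2)/P(2)) = (1/4)·log₂((1/4)/(1/36)) = 0.79248
  Q(3)·log₂(Q(3)/P(3)) = (1/4)·log₂((1/4)/(1/36)) = 0.79248
  Q(4)·log₂(Q(4)/P(4)) = (1/4)·log₂((1/4)/(11/12)) = -0.46862

D_KL(Q||P) = 0.79248 + 0.79248 + 0.79248 - 0.46862 = 1.90882 ≈ 1.9088 bits

These are NOT equal (difference: 0.4547 bits). KL divergence is asymmetric: D_KL(P||Q) ≠ D_KL(Q||P) in general.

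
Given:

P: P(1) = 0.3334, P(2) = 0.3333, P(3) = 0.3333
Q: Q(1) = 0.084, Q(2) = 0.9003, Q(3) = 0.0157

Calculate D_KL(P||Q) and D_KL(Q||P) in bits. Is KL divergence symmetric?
D_KL(P||Q) = 1.6544 bits, D_KL(Q||P) = 1.0544 bits. No, KL divergence is not symmetric.

D_KL(P||Q) = Σ P(x) log₂(P(x)/Q(x))

Computing term by term:
  P(1)·log₂(P(1)/Q(1)) = 0.3334·log₂(0.3334/0.084) = 0.66306
  P(2)·log₂(P(2)/Q(2)) = 0.3333·log₂(0.3333/0.9003) = -0.47781
  P(3)·log₂(P(3)/Q(3)) = 0.3333·log₂(0.3333/0.0157) = 1.46918

D_KL(P||Q) = 0.66306 - 0.47781 + 1.46918 = 1.65443 ≈ 1.6544 bits

D_KL(Q||P) = Σ Q(x) log₂(Q(x)/P(x))

Computing term by term:
  Q(1)·log₂(Q(1)/P(1)) = 0.084·log₂(0.084/0.3334) = -0.16706
  Q(2)·log₂(Q(2)/P(2)) = 0.9003·log₂(0.9003/0.3333) = 1.29066
  Q(3)·log₂(Q(3)/P(3)) = 0.0157·log₂(0.0157/0.3333) = -0.06921

D_KL(Q||P) = -0.16706 + 1.29066 - 0.06921 = 1.05439 ≈ 1.0544 bits

These are NOT equal (difference: 0.6000 bits). KL divergence is asymmetric: D_KL(P||Q) ≠ D_KL(Q||P) in general.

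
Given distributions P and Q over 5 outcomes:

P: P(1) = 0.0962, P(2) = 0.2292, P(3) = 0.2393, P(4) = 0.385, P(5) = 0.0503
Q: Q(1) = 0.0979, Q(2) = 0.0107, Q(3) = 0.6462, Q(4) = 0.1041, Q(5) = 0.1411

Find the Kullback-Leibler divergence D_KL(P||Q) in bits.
1.3195 bits

D_KL(P||Q) = Σ P(x) log₂(P(x)/Q(x))

Computing term by term:
  P(1)·log₂(P(1)/Q(1)) = 0.0962·log₂(0.0962/0.0979) = -0.00243
  P(2)·log₂(P(2)/Q(2)) = 0.2292·log₂(0.2292/0.0107) = 1.01328
  P(3)·log₂(P(3)/Q(3)) = 0.2393·log₂(0.2393/0.6462) = -0.34296
  P(4)·log₂(P(4)/Q(4)) = 0.385·log₂(0.385/0.1041) = 0.72645
  P(5)·log₂(P(5)/Q(5)) = 0.0503·log₂(0.0503/0.1411) = -0.07485

D_KL(P||Q) = -0.00243 + 1.01328 - 0.34296 + 0.72645 - 0.07485 = 1.31949 ≈ 1.3195 bits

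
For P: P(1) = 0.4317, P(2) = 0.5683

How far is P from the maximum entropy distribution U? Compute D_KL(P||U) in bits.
0.0135 bits

U(i) = 1/2 for all i

D_KL(P||U) = Σ P(x) log₂(P(x) / (1/2))
           = Σ P(x) log₂(P(x)) + log₂(2)
           = log₂(2) - H(P)

H(P) = -Σ P(x) log₂(P(x)):
  -P(1)·log₂(P(1)) = -(0.4317)·log₂(0.4317) = 0.52318
  -P(2)·log₂(P(2)) = -(0.5683)·log₂(0.5683) = 0.46332
H(P) = 0.52318 + 0.46332 = 0.98650 bits

log₂(2) = 1.00000 bits

D_KL(P||U) = 1.00000 - 0.98650 = 0.01350 ≈ 0.0135 bits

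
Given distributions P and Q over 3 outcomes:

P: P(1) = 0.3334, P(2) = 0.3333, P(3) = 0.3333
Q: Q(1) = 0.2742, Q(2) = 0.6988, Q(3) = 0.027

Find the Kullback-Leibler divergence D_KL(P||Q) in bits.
0.9465 bits

D_KL(P||Q) = Σ P(x) log₂(P(x)/Q(x))

Computing term by term:
  P(1)·log₂(P(1)/Q(1)) = 0.3334·log₂(0.3334/0.2742) = 0.09403
  P(2)·log₂(P(2)/Q(2)) = 0.3333·log₂(0.3333/0.6988) = -0.35598
  P(3)·log₂(P(3)/Q(3)) = 0.3333·log₂(0.3333/0.027) = 1.20848

D_KL(P||Q) = 0.09403 - 0.35598 + 1.20848 = 0.94653 ≈ 0.9465 bits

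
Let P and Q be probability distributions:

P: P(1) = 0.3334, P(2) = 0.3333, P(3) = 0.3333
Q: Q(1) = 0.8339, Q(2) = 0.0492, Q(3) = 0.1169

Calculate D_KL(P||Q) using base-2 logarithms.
0.9828 bits

D_KL(P||Q) = Σ P(x) log₂(P(x)/Q(x))

Computing term by term:
  P(1)·log₂(P(1)/Q(1)) = 0.3334·log₂(0.3334/0.8339) = -0.44096
  P(2)·log₂(P(2)/Q(2)) = 0.3333·log₂(0.3333/0.0492) = 0.91994
  P(3)·log₂(P(3)/Q(3)) = 0.3333·log₂(0.3333/0.1169) = 0.50380

D_KL(P||Q) = -0.44096 + 0.91994 + 0.50380 = 0.98278 ≈ 0.9828 bits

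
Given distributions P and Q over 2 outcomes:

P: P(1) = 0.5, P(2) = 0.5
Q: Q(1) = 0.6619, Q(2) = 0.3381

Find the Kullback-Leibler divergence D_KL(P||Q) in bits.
0.0799 bits

D_KL(P||Q) = Σ P(x) log₂(P(x)/Q(x))

Computing term by term:
  P(1)·log₂(P(1)/Q(1)) = 0.5·log₂(0.5/0.6619) = -0.20234
  P(2)·log₂(P(2)/Q(2)) = 0.5·log₂(0.5/0.3381) = 0.28224

D_KL(P||Q) = -0.20234 + 0.28224 = 0.07990 ≈ 0.0799 bits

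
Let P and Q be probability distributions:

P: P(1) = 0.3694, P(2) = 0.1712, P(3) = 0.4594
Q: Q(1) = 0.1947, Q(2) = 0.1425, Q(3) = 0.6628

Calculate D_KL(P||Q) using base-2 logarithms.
0.1437 bits

D_KL(P||Q) = Σ P(x) log₂(P(x)/Q(x))

Computing term by term:
  P(1)·log₂(P(1)/Q(1)) = 0.3694·log₂(0.3694/0.1947) = 0.34130
  P(2)·log₂(P(2)/Q(2)) = 0.1712·log₂(0.1712/0.1425) = 0.04532
  P(3)·log₂(P(3)/Q(3)) = 0.4594·log₂(0.4594/0.6628) = -0.24294

D_KL(P||Q) = 0.34130 + 0.04532 - 0.24294 = 0.14368 ≈ 0.1437 bits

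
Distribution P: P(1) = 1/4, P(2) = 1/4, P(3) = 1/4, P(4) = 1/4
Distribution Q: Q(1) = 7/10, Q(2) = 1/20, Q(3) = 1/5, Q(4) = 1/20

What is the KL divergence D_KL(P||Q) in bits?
0.8701 bits

D_KL(P||Q) = Σ P(x) log₂(P(x)/Q(x))

Computing term by term:
  P(1)·log₂(P(1)/Q(1)) = (1/4)·log₂((1/4)/(7/10)) = -0.37136
  P(2)·log₂(P(2)/Q(2)) = (1/4)·log₂((1/4)/(1/20)) = 0.58048
  P(3)·log₂(P(3)/Q(3)) = (1/4)·log₂((1/4)/(1/5)) = 0.08048
  P(4)·log₂(P(4)/Q(4)) = (1/4)·log₂((1/4)/(1/20)) = 0.58048

D_KL(P||Q) = -0.37136 + 0.58048 + 0.08048 + 0.58048 = 0.87008 ≈ 0.8701 bits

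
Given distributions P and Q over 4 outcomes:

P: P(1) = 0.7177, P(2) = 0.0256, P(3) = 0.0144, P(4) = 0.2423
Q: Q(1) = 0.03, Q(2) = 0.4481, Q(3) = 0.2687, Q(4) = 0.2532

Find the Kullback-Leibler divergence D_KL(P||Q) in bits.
3.1054 bits

D_KL(P||Q) = Σ P(x) log₂(P(x)/Q(x))

Computing term by term:
  P(1)·log₂(P(1)/Q(1)) = 0.7177·log₂(0.7177/0.03) = 3.28731
  P(2)·log₂(P(2)/Q(2)) = 0.0256·log₂(0.0256/0.4481) = -0.10572
  P(3)·log₂(P(3)/Q(3)) = 0.0144·log₂(0.0144/0.2687) = -0.06079
  P(4)·log₂(P(4)/Q(4)) = 0.2423·log₂(0.2423/0.2532) = -0.01538

D_KL(P||Q) = 3.28731 - 0.10572 - 0.06079 - 0.01538 = 3.10542 ≈ 3.1054 bits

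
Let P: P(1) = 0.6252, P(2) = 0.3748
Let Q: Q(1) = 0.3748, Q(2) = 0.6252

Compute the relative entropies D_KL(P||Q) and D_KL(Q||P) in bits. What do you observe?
D_KL(P||Q) = 0.1848 bits, D_KL(Q||P) = 0.1848 bits. The two directions give the same value here, because Q is a self-inverse relabeling of P; in general KL divergence is asymmetric.

D_KL(P||Q) = Σ P(x) log₂(P(x)/Q(x))

Computing term by term:
  P(1)·log₂(P(1)/Q(1)) = 0.6252·log₂(0.6252/0.3748) = 0.46152
  P(2)·log₂(P(2)/Q(2)) = 0.3748·log₂(0.3748/0.6252) = -0.27668

D_KL(P||Q) = 0.46152 - 0.27668 = 0.18484 ≈ 0.1848 bits

D_KL(Q||P) = Σ Q(x) log₂(Q(x)/P(x))

Computing term by term:
  Q(1)·log₂(Q(1)/P(1)) = 0.3748·log₂(0.3748/0.6252) = -0.27668
  Q(2)·log₂(Q(2)/P(2)) = 0.6252·log₂(0.6252/0.3748) = 0.46152

D_KL(Q||P) = -0.27668 + 0.46152 = 0.18484 ≈ 0.1848 bits

These ARE equal here. Q is P with outcomes relabeled (Q(1) = P(2), Q(2) = P(1)) by a relabeling that is its own inverse, so the two sums contain exactly the same terms in a different order. This is a special case — KL divergence is not symmetric in general: D_KL(P||Q) ≠ D_KL(Q||P) for most P, Q.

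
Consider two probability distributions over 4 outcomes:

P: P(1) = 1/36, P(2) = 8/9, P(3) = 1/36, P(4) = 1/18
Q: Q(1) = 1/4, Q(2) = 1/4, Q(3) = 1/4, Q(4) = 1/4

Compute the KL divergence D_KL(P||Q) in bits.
1.3301 bits

D_KL(P||Q) = Σ P(x) log₂(P(x)/Q(x))

Computing term by term:
  P(1)·log₂(P(1)/Q(1)) = (1/36)·log₂((1/36)/(1/4)) = -0.08805
  P(2)·log₂(P(2)/Q(2)) = (8/9)·log₂((8/9)/(1/4)) = 1.62673
  P(3)·log₂(P(3)/Q(3)) = (1/36)·log₂((1/36)/(1/4)) = -0.08805
  P(4)·log₂(P(4)/Q(4)) = (1/18)·log₂((1/18)/(1/4)) = -0.12055

D_KL(P||Q) = -0.08805 + 1.62673 - 0.08805 - 0.12055 = 1.33008 ≈ 1.3301 bits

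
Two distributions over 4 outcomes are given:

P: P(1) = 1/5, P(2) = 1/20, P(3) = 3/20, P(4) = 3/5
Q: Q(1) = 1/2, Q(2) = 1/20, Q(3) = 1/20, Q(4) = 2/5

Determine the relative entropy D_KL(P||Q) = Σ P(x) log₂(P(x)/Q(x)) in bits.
0.3243 bits

D_KL(P||Q) = Σ P(x) log₂(P(x)/Q(x))

Computing term by term:
  P(1)·log₂(P(1)/Q(1)) = (1/5)·log₂((1/5)/(1/2)) = -0.26439
  P(2)·log₂(P(2)/Q(2)) = (1/20)·log₂((1/20)/(1/20)) = 0.00000
  P(3)·log₂(P(3)/Q(3)) = (3/20)·log₂((3/20)/(1/20)) = 0.23774
  P(4)·log₂(P(4)/Q(4)) = (3/5)·log₂((3/5)/(2/5)) = 0.35098

D_KL(P||Q) = -0.26439 + 0.00000 + 0.23774 + 0.35098 = 0.32433 ≈ 0.3243 bits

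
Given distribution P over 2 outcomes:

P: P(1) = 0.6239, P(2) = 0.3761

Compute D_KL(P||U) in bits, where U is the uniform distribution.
0.0448 bits

U(i) = 1/2 for all i

D_KL(P||U) = Σ P(x) log₂(P(x) / (1/2))
           = Σ P(x) log₂(P(x)) + log₂(2)
           = log₂(2) - H(P)

H(P) = -Σ P(x) log₂(P(x)):
  -P(1)·log₂(P(1)) = -(0.6239)·log₂(0.6239) = 0.42463
  -P(2)·log₂(P(2)) = -(0.3761)·log₂(0.3761) = 0.53061
H(P) = 0.42463 + 0.53061 = 0.95524 bits

log₂(2) = 1.00000 bits

D_KL(P||U) = 1.00000 - 0.95524 = 0.04476 ≈ 0.0448 bits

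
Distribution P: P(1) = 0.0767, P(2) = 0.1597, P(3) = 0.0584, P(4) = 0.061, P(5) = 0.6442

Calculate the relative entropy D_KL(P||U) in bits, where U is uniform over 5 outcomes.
0.7210 bits

U(i) = 1/5 for all i

D_KL(P||U) = Σ P(x) log₂(P(x) / (1/5))
           = Σ P(x) log₂(P(x)) + log₂(5)
           = log₂(5) - H(P)

H(P) = -Σ P(x) log₂(P(x)):
  -P(1)·log₂(P(1)) = -(0.0767)·log₂(0.0767) = 0.28415
  -P(2)·log₂(P(2)) = -(0.1597)·log₂(0.1597) = 0.42266
  -P(3)·log₂(P(3)) = -(0.0584)·log₂(0.0584) = 0.23932
  -P(4)·log₂(P(4)) = -(0.061)·log₂(0.061) = 0.24614
  -P(5)·log₂(P(5)) = -(0.6442)·log₂(0.6442) = 0.40869
H(P) = 0.28415 + 0.42266 + 0.23932 + 0.24614 + 0.40869 = 1.60096 bits

log₂(5) = 2.32193 bits

D_KL(P||U) = 2.32193 - 1.60096 = 0.72097 ≈ 0.7210 bits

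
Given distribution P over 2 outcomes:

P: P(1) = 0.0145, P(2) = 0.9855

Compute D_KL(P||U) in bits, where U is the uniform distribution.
0.8907 bits

U(i) = 1/2 for all i

D_KL(P||U) = Σ P(x) log₂(P(x) / (1/2))
           = Σ P(x) log₂(P(x)) + log₂(2)
           = log₂(2) - H(P)

H(P) = -Σ P(x) log₂(P(x)):
  -P(1)·log₂(P(1)) = -(0.0145)·log₂(0.0145) = 0.08856
  -P(2)·log₂(P(2)) = -(0.9855)·log₂(0.9855) = 0.02077
H(P) = 0.08856 + 0.02077 = 0.10933 bits

log₂(2) = 1.00000 bits

D_KL(P||U) = 1.00000 - 0.10933 = 0.89067 ≈ 0.8907 bits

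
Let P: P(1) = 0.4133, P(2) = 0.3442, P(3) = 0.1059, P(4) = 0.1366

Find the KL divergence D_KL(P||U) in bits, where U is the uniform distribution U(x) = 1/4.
0.2082 bits

U(i) = 1/4 for all i

D_KL(P||U) = Σ P(x) log₂(P(x) / (1/4))
           = Σ P(x) log₂(P(x)) + log₂(4)
           = log₂(4) - H(P)

H(P) = -Σ P(x) log₂(P(x)):
  -P(1)·log₂(P(1)) = -(0.4133)·log₂(0.4133) = 0.52685
  -P(2)·log₂(P(2)) = -(0.3442)·log₂(0.3442) = 0.52961
  -P(3)·log₂(P(3)) = -(0.1059)·log₂(0.1059) = 0.34303
  -P(4)·log₂(P(4)) = -(0.1366)·log₂(0.1366) = 0.39231
H(P) = 0.52685 + 0.52961 + 0.34303 + 0.39231 = 1.79180 bits

log₂(4) = 2.00000 bits

D_KL(P||U) = 2.00000 - 1.79180 = 0.20820 ≈ 0.2082 bits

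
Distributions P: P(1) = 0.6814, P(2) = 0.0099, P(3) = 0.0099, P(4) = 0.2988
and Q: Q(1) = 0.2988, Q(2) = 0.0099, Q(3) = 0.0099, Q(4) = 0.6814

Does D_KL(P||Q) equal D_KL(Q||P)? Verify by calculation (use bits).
D_KL(P||Q) = 0.4550 bits, D_KL(Q||P) = 0.4550 bits. Yes — for this pair D_KL(P||Q) = D_KL(Q||P).

D_KL(P||Q) = Σ P(x) log₂(P(x)/Q(x))

Computing term by term:
  P(1)·log₂(P(1)/Q(1)) = 0.6814·log₂(0.6814/0.2988) = 0.81040
  P(2)·log₂(P(2)/Q(2)) = 0.0099·log₂(0.0099/0.0099) = 0.00000
  P(3)·log₂(P(3)/Q(3)) = 0.0099·log₂(0.0099/0.0099) = 0.00000
  P(4)·log₂(P(4)/Q(4)) = 0.2988·log₂(0.2988/0.6814) = -0.35537

D_KL(P||Q) = 0.81040 + 0.00000 + 0.00000 - 0.35537 = 0.45503 ≈ 0.4550 bits

D_KL(Q||P) = Σ Q(x) log₂(Q(x)/P(x))

Computing term by term:
  Q(1)·log₂(Q(1)/P(1)) = 0.2988·log₂(0.2988/0.6814) = -0.35537
  Q(2)·log₂(Q(2)/P(2)) = 0.0099·log₂(0.0099/0.0099) = 0.00000
  Q(3)·log₂(Q(3)/P(3)) = 0.0099·log₂(0.0099/0.0099) = 0.00000
  Q(4)·log₂(Q(4)/P(4)) = 0.6814·log₂(0.6814/0.2988) = 0.81040

D_KL(Q||P) = -0.35537 + 0.00000 + 0.00000 + 0.81040 = 0.45503 ≈ 0.4550 bits

These ARE equal here. Q is P with outcomes relabeled (Q(1) = P(4), Q(2) = P(3), Q(3) = P(2), Q(4) = P(1)) by a relabeling that is its own inverse, so the two sums contain exactly the same terms in a different order. This is a special case — KL divergence is not symmetric in general: D_KL(P||Q) ≠ D_KL(Q||P) for most P, Q.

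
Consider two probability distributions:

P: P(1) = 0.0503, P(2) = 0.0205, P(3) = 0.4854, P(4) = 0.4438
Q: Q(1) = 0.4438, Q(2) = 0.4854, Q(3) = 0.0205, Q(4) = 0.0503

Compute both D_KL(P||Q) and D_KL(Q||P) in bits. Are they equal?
D_KL(P||Q) = 3.3586 bits, D_KL(Q||P) = 3.3586 bits. Yes, in this case they are equal (although KL divergence is not symmetric in general).

D_KL(P||Q) = Σ P(x) log₂(P(x)/Q(x))

Computing term by term:
  P(1)·log₂(P(1)/Q(1)) = 0.0503·log₂(0.0503/0.4438) = -0.15801
  P(2)·log₂(P(2)/Q(2)) = 0.0205·log₂(0.0205/0.4854) = -0.09359
  P(3)·log₂(P(3)/Q(3)) = 0.4854·log₂(0.4854/0.0205) = 2.21608
  P(4)·log₂(P(4)/Q(4)) = 0.4438·log₂(0.4438/0.0503) = 1.39410

D_KL(P||Q) = -0.15801 - 0.09359 + 2.21608 + 1.39410 = 3.35858 ≈ 3.3586 bits

D_KL(Q||P) = Σ Q(x) log₂(Q(x)/P(x))

Computing term by term:
  Q(1)·log₂(Q(1)/P(1)) = 0.4438·log₂(0.4438/0.0503) = 1.39410
  Q(2)·log₂(Q(2)/P(2)) = 0.4854·log₂(0.4854/0.0205) = 2.21608
  Q(3)·log₂(Q(3)/P(3)) = 0.0205·log₂(0.0205/0.4854) = -0.09359
  Q(4)·log₂(Q(4)/P(4)) = 0.0503·log₂(0.0503/0.4438) = -0.15801

D_KL(Q||P) = 1.39410 + 2.21608 - 0.09359 - 0.15801 = 3.35858 ≈ 3.3586 bits

These ARE equal here. Q is P with outcomes relabeled (Q(1) = P(4), Q(2) = P(3), Q(3) = P(2), Q(4) = P(1)) by a relabeling that is its own inverse, so the two sums contain exactly the same terms in a different order. This is a special case — KL divergence is not symmetric in general: D_KL(P||Q) ≠ D_KL(Q||P) for most P, Q.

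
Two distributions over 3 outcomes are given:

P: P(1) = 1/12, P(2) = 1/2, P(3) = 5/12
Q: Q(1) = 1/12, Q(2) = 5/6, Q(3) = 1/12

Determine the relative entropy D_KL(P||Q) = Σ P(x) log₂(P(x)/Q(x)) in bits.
0.5990 bits

D_KL(P||Q) = Σ P(x) log₂(P(x)/Q(x))

Computing term by term:
  P(1)·log₂(P(1)/Q(1)) = (1/12)·log₂((1/12)/(1/12)) = 0.00000
  P(2)·log₂(P(2)/Q(2)) = (1/2)·log₂((1/2)/(5/6)) = -0.36848
  P(3)·log₂(P(3)/Q(3)) = (5/12)·log₂((5/12)/(1/12)) = 0.96747

D_KL(P||Q) = 0.00000 - 0.36848 + 0.96747 = 0.59899 ≈ 0.5990 bits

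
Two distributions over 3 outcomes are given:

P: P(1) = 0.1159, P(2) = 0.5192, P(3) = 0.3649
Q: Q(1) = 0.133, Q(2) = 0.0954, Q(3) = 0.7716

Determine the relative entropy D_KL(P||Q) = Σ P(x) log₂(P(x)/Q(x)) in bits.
0.8518 bits

D_KL(P||Q) = Σ P(x) log₂(P(x)/Q(x))

Computing term by term:
  P(1)·log₂(P(1)/Q(1)) = 0.1159·log₂(0.1159/0.133) = -0.02301
  P(2)·log₂(P(2)/Q(2)) = 0.5192·log₂(0.5192/0.0954) = 1.26904
  P(3)·log₂(P(3)/Q(3)) = 0.3649·log₂(0.3649/0.7716) = -0.39422

D_KL(P||Q) = -0.02301 + 1.26904 - 0.39422 = 0.85181 ≈ 0.8518 bits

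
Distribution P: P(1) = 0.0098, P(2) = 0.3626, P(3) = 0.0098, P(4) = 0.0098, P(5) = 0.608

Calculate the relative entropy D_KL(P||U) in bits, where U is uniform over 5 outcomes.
1.1586 bits

U(i) = 1/5 for all i

D_KL(P||U) = Σ P(x) log₂(P(x) / (1/5))
           = Σ P(x) log₂(P(x)) + log₂(5)
           = log₂(5) - H(P)

H(P) = -Σ P(x) log₂(P(x)):
  -P(1)·log₂(P(1)) = -(0.0098)·log₂(0.0098) = 0.06540
  -P(2)·log₂(P(2)) = -(0.3626)·log₂(0.3626) = 0.53068
  -P(3)·log₂(P(3)) = -(0.0098)·log₂(0.0098) = 0.06540
  -P(4)·log₂(P(4)) = -(0.0098)·log₂(0.0098) = 0.06540
  -P(5)·log₂(P(5)) = -(0.608)·log₂(0.608) = 0.43646
H(P) = 0.06540 + 0.53068 + 0.06540 + 0.06540 + 0.43646 = 1.16334 bits

log₂(5) = 2.32193 bits

D_KL(P||U) = 2.32193 - 1.16334 = 1.15859 ≈ 1.1586 bits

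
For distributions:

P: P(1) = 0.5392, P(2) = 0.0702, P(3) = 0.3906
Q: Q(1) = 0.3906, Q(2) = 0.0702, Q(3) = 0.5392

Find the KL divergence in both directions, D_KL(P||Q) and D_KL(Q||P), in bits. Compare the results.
D_KL(P||Q) = 0.0691 bits, D_KL(Q||P) = 0.0691 bits. The two directions give exactly the same value for this pair.

D_KL(P||Q) = Σ P(x) log₂(P(x)/Q(x))

Computing term by term:
  P(1)·log₂(P(1)/Q(1)) = 0.5392·log₂(0.5392/0.3906) = 0.25080
  P(2)·log₂(P(2)/Q(2)) = 0.0702·log₂(0.0702/0.0702) = 0.00000
  P(3)·log₂(P(3)/Q(3)) = 0.3906·log₂(0.3906/0.5392) = -0.18168

D_KL(P||Q) = 0.25080 + 0.00000 - 0.18168 = 0.06912 ≈ 0.0691 bits

D_KL(Q||P) = Σ Q(x) log₂(Q(x)/P(x))

Computing term by term:
  Q(1)·log₂(Q(1)/P(1)) = 0.3906·log₂(0.3906/0.5392) = -0.18168
  Q(2)·log₂(Q(2)/P(2)) = 0.0702·log₂(0.0702/0.0702) = 0.00000
  Q(3)·log₂(Q(3)/P(3)) = 0.5392·log₂(0.5392/0.3906) = 0.25080

D_KL(Q||P) = -0.18168 + 0.00000 + 0.25080 = 0.06912 ≈ 0.0691 bits

These ARE equal here. Q is P with outcomes relabeled (Q(1) = P(3), Q(3) = P(1)) by a relabeling that is its own inverse, so the two sums contain exactly the same terms in a different order. This is a special case — KL divergence is not symmetric in general: D_KL(P||Q) ≠ D_KL(Q||P) for most P, Q.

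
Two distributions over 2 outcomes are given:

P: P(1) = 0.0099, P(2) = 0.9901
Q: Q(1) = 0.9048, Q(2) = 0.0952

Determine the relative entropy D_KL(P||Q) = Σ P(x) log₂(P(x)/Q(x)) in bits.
3.2806 bits

D_KL(P||Q) = Σ P(x) log₂(P(x)/Q(x))

Computing term by term:
  P(1)·log₂(P(1)/Q(1)) = 0.0099·log₂(0.0099/0.9048) = -0.06449
  P(2)·log₂(P(2)/Q(2)) = 0.9901·log₂(0.9901/0.0952) = 3.34509

D_KL(P||Q) = -0.06449 + 3.34509 = 3.28060 ≈ 3.2806 bits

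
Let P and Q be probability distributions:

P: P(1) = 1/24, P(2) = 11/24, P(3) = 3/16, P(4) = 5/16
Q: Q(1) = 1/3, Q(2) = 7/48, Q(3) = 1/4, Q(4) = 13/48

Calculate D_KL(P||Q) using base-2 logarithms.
0.6189 bits

D_KL(P||Q) = Σ P(x) log₂(P(x)/Q(x))

Computing term by term:
  P(1)·log₂(P(1)/Q(1)) = (1/24)·log₂((1/24)/(1/3)) = -0.12500
  P(2)·log₂(P(2)/Q(2)) = (11/24)·log₂((11/24)/(7/48)) = 0.75720
  P(3)·log₂(P(3)/Q(3)) = (3/16)·log₂((3/16)/(1/4)) = -0.07782
  P(4)·log₂(P(4)/Q(4)) = (5/16)·log₂((5/16)/(13/48)) = 0.06452

D_KL(P||Q) = -0.12500 + 0.75720 - 0.07782 + 0.06452 = 0.61890 ≈ 0.6189 bits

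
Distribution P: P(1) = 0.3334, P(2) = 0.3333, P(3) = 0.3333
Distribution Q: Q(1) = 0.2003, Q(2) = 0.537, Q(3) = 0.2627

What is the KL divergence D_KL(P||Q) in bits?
0.1302 bits

D_KL(P||Q) = Σ P(x) log₂(P(x)/Q(x))

Computing term by term:
  P(1)·log₂(P(1)/Q(1)) = 0.3334·log₂(0.3334/0.2003) = 0.24508
  P(2)·log₂(P(2)/Q(2)) = 0.3333·log₂(0.3333/0.537) = -0.22934
  P(3)·log₂(P(3)/Q(3)) = 0.3333·log₂(0.3333/0.2627) = 0.11446

D_KL(P||Q) = 0.24508 - 0.22934 + 0.11446 = 0.13020 ≈ 0.1302 bits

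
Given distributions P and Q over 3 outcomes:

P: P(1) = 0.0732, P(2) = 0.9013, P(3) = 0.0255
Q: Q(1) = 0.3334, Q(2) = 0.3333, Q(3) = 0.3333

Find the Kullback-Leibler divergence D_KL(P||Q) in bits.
1.0389 bits

D_KL(P||Q) = Σ P(x) log₂(P(x)/Q(x))

Computing term by term:
  P(1)·log₂(P(1)/Q(1)) = 0.0732·log₂(0.0732/0.3334) = -0.16011
  P(2)·log₂(P(2)/Q(2)) = 0.9013·log₂(0.9013/0.3333) = 1.29353
  P(3)·log₂(P(3)/Q(3)) = 0.0255·log₂(0.0255/0.3333) = -0.09456

D_KL(P||Q) = -0.16011 + 1.29353 - 0.09456 = 1.03886 ≈ 1.0389 bits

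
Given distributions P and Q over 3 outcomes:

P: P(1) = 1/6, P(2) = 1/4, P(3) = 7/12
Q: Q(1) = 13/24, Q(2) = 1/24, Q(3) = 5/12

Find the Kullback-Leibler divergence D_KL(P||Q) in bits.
0.6460 bits

D_KL(P||Q) = Σ P(x) log₂(P(x)/Q(x))

Computing term by term:
  P(1)·log₂(P(1)/Q(1)) = (1/6)·log₂((1/6)/(13/24)) = -0.28341
  P(2)·log₂(P(2)/Q(2)) = (1/4)·log₂((1/4)/(1/24)) = 0.64624
  P(3)·log₂(P(3)/Q(3)) = (7/12)·log₂((7/12)/(5/12)) = 0.28317

D_KL(P||Q) = -0.28341 + 0.64624 + 0.28317 = 0.64600 ≈ 0.6460 bits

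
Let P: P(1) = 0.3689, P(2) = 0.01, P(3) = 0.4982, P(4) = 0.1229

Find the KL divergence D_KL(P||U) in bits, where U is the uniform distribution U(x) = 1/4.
0.5303 bits

U(i) = 1/4 for all i

D_KL(P||U) = Σ P(x) log₂(P(x) / (1/4))
           = Σ P(x) log₂(P(x)) + log₂(4)
           = log₂(4) - H(P)

H(P) = -Σ P(x) log₂(P(x)):
  -P(1)·log₂(P(1)) = -(0.3689)·log₂(0.3689) = 0.53074
  -P(2)·log₂(P(2)) = -(0.01)·log₂(0.01) = 0.06644
  -P(3)·log₂(P(3)) = -(0.4982)·log₂(0.4982) = 0.50079
  -P(4)·log₂(P(4)) = -(0.1229)·log₂(0.1229) = 0.37170
H(P) = 0.53074 + 0.06644 + 0.50079 + 0.37170 = 1.46967 bits

log₂(4) = 2.00000 bits

D_KL(P||U) = 2.00000 - 1.46967 = 0.53033 ≈ 0.5303 bits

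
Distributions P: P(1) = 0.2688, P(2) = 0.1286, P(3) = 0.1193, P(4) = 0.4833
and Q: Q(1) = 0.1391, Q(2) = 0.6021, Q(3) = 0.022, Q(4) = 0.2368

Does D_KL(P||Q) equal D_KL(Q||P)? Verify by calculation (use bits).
D_KL(P||Q) = 0.7575 bits, D_KL(Q||P) = 0.9114 bits. No — D_KL(P||Q) ≠ D_KL(Q||P) for this pair.

D_KL(P||Q) = Σ P(x) log₂(P(x)/Q(x))

Computing term by term:
  P(1)·log₂(P(1)/Q(1)) = 0.2688·log₂(0.2688/0.1391) = 0.25547
  P(2)·log₂(P(2)/Q(2)) = 0.1286·log₂(0.1286/0.6021) = -0.28641
  P(3)·log₂(P(3)/Q(3)) = 0.1193·log₂(0.1193/0.022) = 0.29097
  P(4)·log₂(P(4)/Q(4)) = 0.4833·log₂(0.4833/0.2368) = 0.49744

D_KL(P||Q) = 0.25547 - 0.28641 + 0.29097 + 0.49744 = 0.75747 ≈ 0.7575 bits

D_KL(Q||P) = Σ Q(x) log₂(Q(x)/P(x))

Computing term by term:
  Q(1)·log₂(Q(1)/P(1)) = 0.1391·log₂(0.1391/0.2688) = -0.13220
  Q(2)·log₂(Q(2)/P(2)) = 0.6021·log₂(0.6021/0.1286) = 1.34094
  Q(3)·log₂(Q(3)/P(3)) = 0.022·log₂(0.022/0.1193) = -0.05366
  Q(4)·log₂(Q(4)/P(4)) = 0.2368·log₂(0.2368/0.4833) = -0.24373

D_KL(Q||P) = -0.13220 + 1.34094 - 0.05366 - 0.24373 = 0.91135 ≈ 0.9114 bits

These are NOT equal (difference: 0.1539 bits). KL divergence is asymmetric: D_KL(P||Q) ≠ D_KL(Q||P) in general.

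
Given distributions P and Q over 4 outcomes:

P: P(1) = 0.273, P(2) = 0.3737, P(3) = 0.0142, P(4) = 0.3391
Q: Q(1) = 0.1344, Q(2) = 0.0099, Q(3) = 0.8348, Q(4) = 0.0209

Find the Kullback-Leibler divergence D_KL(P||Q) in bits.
3.5164 bits

D_KL(P||Q) = Σ P(x) log₂(P(x)/Q(x))

Computing term by term:
  P(1)·log₂(P(1)/Q(1)) = 0.273·log₂(0.273/0.1344) = 0.27911
  P(2)·log₂(P(2)/Q(2)) = 0.3737·log₂(0.3737/0.0099) = 1.95756
  P(3)·log₂(P(3)/Q(3)) = 0.0142·log₂(0.0142/0.8348) = -0.08346
  P(4)·log₂(P(4)/Q(4)) = 0.3391·log₂(0.3391/0.0209) = 1.36323

D_KL(P||Q) = 0.27911 + 1.95756 - 0.08346 + 1.36323 = 3.51644 ≈ 3.5164 bits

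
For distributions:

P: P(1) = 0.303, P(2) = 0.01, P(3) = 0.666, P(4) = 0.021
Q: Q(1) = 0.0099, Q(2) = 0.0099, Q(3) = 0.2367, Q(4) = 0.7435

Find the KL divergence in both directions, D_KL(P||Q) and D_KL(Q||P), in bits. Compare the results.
D_KL(P||Q) = 2.3816 bits, D_KL(Q||P) = 3.4237 bits. D_KL(Q||P) is larger than D_KL(P||Q) by 1.0421 bits; the two directions differ.

D_KL(P||Q) = Σ P(x) log₂(P(x)/Q(x))

Computing term by term:
  P(1)·log₂(P(1)/Q(1)) = 0.303·log₂(0.303/0.0099) = 1.49553
  P(2)·log₂(P(2)/Q(2)) = 0.01·log₂(0.01/0.0099) = 0.00014
  P(3)·log₂(P(3)/Q(3)) = 0.666·log₂(0.666/0.2367) = 0.99398
  P(4)·log₂(P(4)/Q(4)) = 0.021·log₂(0.021/0.7435) = -0.10806

D_KL(P||Q) = 1.49553 + 0.00014 + 0.99398 - 0.10806 = 2.38159 ≈ 2.3816 bits

D_KL(Q||P) = Σ Q(x) log₂(Q(x)/P(x))

Computing term by term:
  Q(1)·log₂(Q(1)/P(1)) = 0.0099·log₂(0.0099/0.303) = -0.04886
  Q(2)·log₂(Q(2)/P(2)) = 0.0099·log₂(0.0099/0.01) = -0.00014
  Q(3)·log₂(Q(3)/P(3)) = 0.2367·log₂(0.2367/0.666) = -0.35327
  Q(4)·log₂(Q(4)/P(4)) = 0.7435·log₂(0.7435/0.021) = 3.82596

D_KL(Q||P) = -0.04886 - 0.00014 - 0.35327 + 3.82596 = 3.42369 ≈ 3.4237 bits

These are NOT equal (difference: 1.0421 bits). KL divergence is asymmetric: D_KL(P||Q) ≠ D_KL(Q||P) in general.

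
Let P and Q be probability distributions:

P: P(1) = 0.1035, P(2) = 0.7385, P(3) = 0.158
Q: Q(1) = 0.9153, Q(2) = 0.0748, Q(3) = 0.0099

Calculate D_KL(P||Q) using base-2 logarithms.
2.7456 bits

D_KL(P||Q) = Σ P(x) log₂(P(x)/Q(x))

Computing term by term:
  P(1)·log₂(P(1)/Q(1)) = 0.1035·log₂(0.1035/0.9153) = -0.32547
  P(2)·log₂(P(2)/Q(2)) = 0.7385·log₂(0.7385/0.0748) = 2.43963
  P(3)·log₂(P(3)/Q(3)) = 0.158·log₂(0.158/0.0099) = 0.63142

D_KL(P||Q) = -0.32547 + 2.43963 + 0.63142 = 2.74558 ≈ 2.7456 bits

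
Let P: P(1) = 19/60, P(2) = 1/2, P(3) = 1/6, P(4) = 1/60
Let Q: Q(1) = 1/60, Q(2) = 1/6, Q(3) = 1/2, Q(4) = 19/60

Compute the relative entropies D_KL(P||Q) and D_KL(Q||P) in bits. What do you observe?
D_KL(P||Q) = 1.8027 bits, D_KL(Q||P) = 1.8027 bits. The two directions give the same value here, because Q is a self-inverse relabeling of P; in general KL divergence is asymmetric.

D_KL(P||Q) = Σ P(x) log₂(P(x)/Q(x))

Computing term by term:
  P(1)·log₂(P(1)/Q(1)) = (19/60)·log₂((19/60)/(1/60)) = 1.34518
  P(2)·log₂(P(2)/Q(2)) = (1/2)·log₂((1/2)/(1/6)) = 0.79248
  P(3)·log₂(P(3)/Q(3)) = (1/6)·log₂((1/6)/(1/2)) = -0.26416
  P(4)·log₂(P(4)/Q(4)) = (1/60)·log₂((1/60)/(19/60)) = -0.07080

D_KL(P||Q) = 1.34518 + 0.79248 - 0.26416 - 0.07080 = 1.80270 ≈ 1.8027 bits

D_KL(Q||P) = Σ Q(x) log₂(Q(x)/P(x))

Computing term by term:
  Q(1)·log₂(Q(1)/P(1)) = (1/60)·log₂((1/60)/(19/60)) = -0.07080
  Q(2)·log₂(Q(2)/P(2)) = (1/6)·log₂((1/6)/(1/2)) = -0.26416
  Q(3)·log₂(Q(3)/P(3)) = (1/2)·log₂((1/2)/(1/6)) = 0.79248
  Q(4)·log₂(Q(4)/P(4)) = (19/60)·log₂((19/60)/(1/60)) = 1.34518

D_KL(Q||P) = -0.07080 - 0.26416 + 0.79248 + 1.34518 = 1.80270 ≈ 1.8027 bits

These ARE equal here. Q is P with outcomes relabeled (Q(1) = P(4), Q(2) = P(3), Q(3) = P(2), Q(4) = P(1)) by a relabeling that is its own inverse, so the two sums contain exactly the same terms in a different order. This is a special case — KL divergence is not symmetric in general: D_KL(P||Q) ≠ D_KL(Q||P) for most P, Q.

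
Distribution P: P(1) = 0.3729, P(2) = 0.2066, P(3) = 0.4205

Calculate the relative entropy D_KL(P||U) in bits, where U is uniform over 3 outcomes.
0.0587 bits

U(i) = 1/3 for all i

D_KL(P||U) = Σ P(x) log₂(P(x) / (1/3))
           = Σ P(x) log₂(P(x)) + log₂(3)
           = log₂(3) - H(P)

H(P) = -Σ P(x) log₂(P(x)):
  -P(1)·log₂(P(1)) = -(0.3729)·log₂(0.3729) = 0.53069
  -P(2)·log₂(P(2)) = -(0.2066)·log₂(0.2066) = 0.47003
  -P(3)·log₂(P(3)) = -(0.4205)·log₂(0.4205) = 0.52555
H(P) = 0.53069 + 0.47003 + 0.52555 = 1.52627 bits

log₂(3) = 1.58496 bits

D_KL(P||U) = 1.58496 - 1.52627 = 0.05869 ≈ 0.0587 bits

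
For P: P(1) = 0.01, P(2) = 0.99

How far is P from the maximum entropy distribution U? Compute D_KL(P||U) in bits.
0.9192 bits

U(i) = 1/2 for all i

D_KL(P||U) = Σ P(x) log₂(P(x) / (1/2))
           = Σ P(x) log₂(P(x)) + log₂(2)
           = log₂(2) - H(P)

H(P) = -Σ P(x) log₂(P(x)):
  -P(1)·log₂(P(1)) = -(0.01)·log₂(0.01) = 0.06644
  -P(2)·log₂(P(2)) = -(0.99)·log₂(0.99) = 0.01435
H(P) = 0.06644 + 0.01435 = 0.08079 bits

log₂(2) = 1.00000 bits

D_KL(P||U) = 1.00000 - 0.08079 = 0.91921 ≈ 0.9192 bits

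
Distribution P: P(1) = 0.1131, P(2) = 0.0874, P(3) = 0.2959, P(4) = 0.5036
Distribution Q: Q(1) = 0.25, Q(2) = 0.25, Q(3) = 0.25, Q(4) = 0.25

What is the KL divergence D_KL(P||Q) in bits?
0.3188 bits

D_KL(P||Q) = Σ P(x) log₂(P(x)/Q(x))

Computing term by term:
  P(1)·log₂(P(1)/Q(1)) = 0.1131·log₂(0.1131/0.25) = -0.12942
  P(2)·log₂(P(2)/Q(2)) = 0.0874·log₂(0.0874/0.25) = -0.13252
  P(3)·log₂(P(3)/Q(3)) = 0.2959·log₂(0.2959/0.25) = 0.07196
  P(4)·log₂(P(4)/Q(4)) = 0.5036·log₂(0.5036/0.25) = 0.50881

D_KL(P||Q) = -0.12942 - 0.13252 + 0.07196 + 0.50881 = 0.31883 ≈ 0.3188 bits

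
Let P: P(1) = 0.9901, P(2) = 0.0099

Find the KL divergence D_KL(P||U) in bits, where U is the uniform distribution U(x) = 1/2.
0.9199 bits

U(i) = 1/2 for all i

D_KL(P||U) = Σ P(x) log₂(P(x) / (1/2))
           = Σ P(x) log₂(P(x)) + log₂(2)
           = log₂(2) - H(P)

H(P) = -Σ P(x) log₂(P(x)):
  -P(1)·log₂(P(1)) = -(0.9901)·log₂(0.9901) = 0.01421
  -P(2)·log₂(P(2)) = -(0.0099)·log₂(0.0099) = 0.06592
H(P) = 0.01421 + 0.06592 = 0.08013 bits

log₂(2) = 1.00000 bits

D_KL(P||U) = 1.00000 - 0.08013 = 0.91987 ≈ 0.9199 bits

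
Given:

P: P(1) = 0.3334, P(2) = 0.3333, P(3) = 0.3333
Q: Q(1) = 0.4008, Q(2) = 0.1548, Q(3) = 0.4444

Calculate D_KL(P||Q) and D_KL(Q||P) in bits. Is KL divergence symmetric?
D_KL(P||Q) = 0.1419 bits, D_KL(Q||P) = 0.1196 bits. No, KL divergence is not symmetric.

D_KL(P||Q) = Σ P(x) log₂(P(x)/Q(x))

Computing term by term:
  P(1)·log₂(P(1)/Q(1)) = 0.3334·log₂(0.3334/0.4008) = -0.08856
  P(2)·log₂(P(2)/Q(2)) = 0.3333·log₂(0.3333/0.1548) = 0.36877
  P(3)·log₂(P(3)/Q(3)) = 0.3333·log₂(0.3333/0.4444) = -0.13833

D_KL(P||Q) = -0.08856 + 0.36877 - 0.13833 = 0.14188 ≈ 0.1419 bits

D_KL(Q||P) = Σ Q(x) log₂(Q(x)/P(x))

Computing term by term:
  Q(1)·log₂(Q(1)/P(1)) = 0.4008·log₂(0.4008/0.3334) = 0.10646
  Q(2)·log₂(Q(2)/P(2)) = 0.1548·log₂(0.1548/0.3333) = -0.17127
  Q(3)·log₂(Q(3)/P(3)) = 0.4444·log₂(0.4444/0.3333) = 0.18444

D_KL(Q||P) = 0.10646 - 0.17127 + 0.18444 = 0.11963 ≈ 0.1196 bits

These are NOT equal (difference: 0.0223 bits). KL divergence is asymmetric: D_KL(P||Q) ≠ D_KL(Q||P) in general.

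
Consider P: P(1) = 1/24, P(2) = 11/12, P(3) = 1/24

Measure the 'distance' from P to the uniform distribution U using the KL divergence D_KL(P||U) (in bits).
1.0878 bits

U(i) = 1/3 for all i

D_KL(P||U) = Σ P(x) log₂(P(x) / (1/3))
           = Σ P(x) log₂(P(x)) + log₂(3)
           = log₂(3) - H(P)

H(P) = -Σ P(x) log₂(P(x)):
  -P(1)·log₂(P(1)) = -(1/24)·log₂(1/24) = 0.19104
  -P(2)·log₂(P(2)) = -(11/12)·log₂(11/12) = 0.11507
  -P(3)·log₂(P(3)) = -(1/24)·log₂(1/24) = 0.19104
H(P) = 0.19104 + 0.11507 + 0.19104 = 0.49715 bits

log₂(3) = 1.58496 bits

D_KL(P||U) = 1.58496 - 0.49715 = 1.08781 ≈ 1.0878 bits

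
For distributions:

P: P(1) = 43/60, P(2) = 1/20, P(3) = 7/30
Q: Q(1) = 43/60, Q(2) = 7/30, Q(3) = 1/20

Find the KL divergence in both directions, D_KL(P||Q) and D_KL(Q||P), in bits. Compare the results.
D_KL(P||Q) = 0.4074 bits, D_KL(Q||P) = 0.4074 bits. The two directions give exactly the same value for this pair.

D_KL(P||Q) = Σ P(x) log₂(P(x)/Q(x))

Computing term by term:
  P(1)·log₂(P(1)/Q(1)) = (43/60)·log₂((43/60)/(43/60)) = 0.00000
  P(2)·log₂(P(2)/Q(2)) = (1/20)·log₂((1/20)/(7/30)) = -0.11112
  P(3)·log₂(P(3)/Q(3)) = (7/30)·log₂((7/30)/(1/20)) = 0.51856

D_KL(P||Q) = 0.00000 - 0.11112 + 0.51856 = 0.40744 ≈ 0.4074 bits

D_KL(Q||P) = Σ Q(x) log₂(Q(x)/P(x))

Computing term by term:
  Q(1)·log₂(Q(1)/P(1)) = (43/60)·log₂((43/60)/(43/60)) = 0.00000
  Q(2)·log₂(Q(2)/P(2)) = (7/30)·log₂((7/30)/(1/20)) = 0.51856
  Q(3)·log₂(Q(3)/P(3)) = (1/20)·log₂((1/20)/(7/30)) = -0.11112

D_KL(Q||P) = 0.00000 + 0.51856 - 0.11112 = 0.40744 ≈ 0.4074 bits

These ARE equal here. Q is P with outcomes relabeled (Q(2) = P(3), Q(3) = P(2)) by a relabeling that is its own inverse, so the two sums contain exactly the same terms in a different order. This is a special case — KL divergence is not symmetric in general: D_KL(P||Q) ≠ D_KL(Q||P) for most P, Q.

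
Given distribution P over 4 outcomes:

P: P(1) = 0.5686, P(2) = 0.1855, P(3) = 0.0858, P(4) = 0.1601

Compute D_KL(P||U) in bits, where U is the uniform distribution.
0.3589 bits

U(i) = 1/4 for all i

D_KL(P||U) = Σ P(x) log₂(P(x) / (1/4))
           = Σ P(x) log₂(P(x)) + log₂(4)
           = log₂(4) - H(P)

H(P) = -Σ P(x) log₂(P(x)):
  -P(1)·log₂(P(1)) = -(0.5686)·log₂(0.5686) = 0.46313
  -P(2)·log₂(P(2)) = -(0.1855)·log₂(0.1855) = 0.45086
  -P(3)·log₂(P(3)) = -(0.0858)·log₂(0.0858) = 0.30398
  -P(4)·log₂(P(4)) = -(0.1601)·log₂(0.1601) = 0.42314
H(P) = 0.46313 + 0.45086 + 0.30398 + 0.42314 = 1.64111 bits

log₂(4) = 2.00000 bits

D_KL(P||U) = 2.00000 - 1.64111 = 0.35889 ≈ 0.3589 bits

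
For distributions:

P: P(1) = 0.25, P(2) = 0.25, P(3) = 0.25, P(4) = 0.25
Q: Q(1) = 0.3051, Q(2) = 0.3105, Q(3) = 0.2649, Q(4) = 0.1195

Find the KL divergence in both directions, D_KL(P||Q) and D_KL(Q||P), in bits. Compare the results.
D_KL(P||Q) = 0.0953 bits, D_KL(Q||P) = 0.0796 bits. D_KL(P||Q) is larger than D_KL(Q||P) by 0.0157 bits; the two directions differ.

D_KL(P||Q) = Σ P(x) log₂(P(x)/Q(x))

Computing term by term:
  P(1)·log₂(P(1)/Q(1)) = 0.25·log₂(0.25/0.3051) = -0.07184
  P(2)·log₂(P(2)/Q(2)) = 0.25·log₂(0.25/0.3105) = -0.07817
  P(3)·log₂(P(3)/Q(3)) = 0.25·log₂(0.25/0.2649) = -0.02088
  P(4)·log₂(P(4)/Q(4)) = 0.25·log₂(0.25/0.1195) = 0.26623

D_KL(P||Q) = -0.07184 - 0.07817 - 0.02088 + 0.26623 = 0.09534 ≈ 0.0953 bits

D_KL(Q||P) = Σ Q(x) log₂(Q(x)/P(x))

Computing term by term:
  Q(1)·log₂(Q(1)/P(1)) = 0.3051·log₂(0.3051/0.25) = 0.08767
  Q(2)·log₂(Q(2)/P(2)) = 0.3105·log₂(0.3105/0.25) = 0.09708
  Q(3)·log₂(Q(3)/P(3)) = 0.2649·log₂(0.2649/0.25) = 0.02212
  Q(4)·log₂(Q(4)/P(4)) = 0.1195·log₂(0.1195/0.25) = -0.12726

D_KL(Q||P) = 0.08767 + 0.09708 + 0.02212 - 0.12726 = 0.07961 ≈ 0.0796 bits

These are NOT equal (difference: 0.0157 bits). KL divergence is asymmetric: D_KL(P||Q) ≠ D_KL(Q||P) in general.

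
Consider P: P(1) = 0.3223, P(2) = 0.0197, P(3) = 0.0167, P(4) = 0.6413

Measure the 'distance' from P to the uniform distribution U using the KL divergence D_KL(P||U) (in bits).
0.8523 bits

U(i) = 1/4 for all i

D_KL(P||U) = Σ P(x) log₂(P(x) / (1/4))
           = Σ P(x) log₂(P(x)) + log₂(4)
           = log₂(4) - H(P)

H(P) = -Σ P(x) log₂(P(x)):
  -P(1)·log₂(P(1)) = -(0.3223)·log₂(0.3223) = 0.52648
  -P(2)·log₂(P(2)) = -(0.0197)·log₂(0.0197) = 0.11161
  -P(3)·log₂(P(3)) = -(0.0167)·log₂(0.0167) = 0.09860
  -P(4)·log₂(P(4)) = -(0.6413)·log₂(0.6413) = 0.41103
H(P) = 0.52648 + 0.11161 + 0.09860 + 0.41103 = 1.14772 bits

log₂(4) = 2.00000 bits

D_KL(P||U) = 2.00000 - 1.14772 = 0.85228 ≈ 0.8523 bits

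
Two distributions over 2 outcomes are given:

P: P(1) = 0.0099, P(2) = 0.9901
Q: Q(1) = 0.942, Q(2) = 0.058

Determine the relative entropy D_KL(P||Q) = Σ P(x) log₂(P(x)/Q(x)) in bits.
3.9879 bits

D_KL(P||Q) = Σ P(x) log₂(P(x)/Q(x))

Computing term by term:
  P(1)·log₂(P(1)/Q(1)) = 0.0099·log₂(0.0099/0.942) = -0.06506
  P(2)·log₂(P(2)/Q(2)) = 0.9901·log₂(0.9901/0.058) = 4.05292

D_KL(P||Q) = -0.06506 + 4.05292 = 3.98786 ≈ 3.9879 bits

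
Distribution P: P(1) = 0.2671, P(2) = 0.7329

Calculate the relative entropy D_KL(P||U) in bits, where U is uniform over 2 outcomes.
0.1627 bits

U(i) = 1/2 for all i

D_KL(P||U) = Σ P(x) log₂(P(x) / (1/2))
           = Σ P(x) log₂(P(x)) + log₂(2)
           = log₂(2) - H(P)

H(P) = -Σ P(x) log₂(P(x)):
  -P(1)·log₂(P(1)) = -(0.2671)·log₂(0.2671) = 0.50870
  -P(2)·log₂(P(2)) = -(0.7329)·log₂(0.7329) = 0.32857
H(P) = 0.50870 + 0.32857 = 0.83727 bits

log₂(2) = 1.00000 bits

D_KL(P||U) = 1.00000 - 0.83727 = 0.16273 ≈ 0.1627 bits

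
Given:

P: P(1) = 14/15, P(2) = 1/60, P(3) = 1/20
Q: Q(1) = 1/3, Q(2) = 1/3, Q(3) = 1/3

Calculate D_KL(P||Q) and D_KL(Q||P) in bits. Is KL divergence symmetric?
D_KL(P||Q) = 1.1775 bits, D_KL(Q||P) = 1.8578 bits. No, KL divergence is not symmetric.

D_KL(P||Q) = Σ P(x) log₂(P(x)/Q(x))

Computing term by term:
  P(1)·log₂(P(1)/Q(1)) = (14/15)·log₂((14/15)/(1/3)) = 1.38640
  P(2)·log₂(P(2)/Q(2)) = (1/60)·log₂((1/60)/(1/3)) = -0.07203
  P(3)·log₂(P(3)/Q(3)) = (1/20)·log₂((1/20)/(1/3)) = -0.13685

D_KL(P||Q) = 1.38640 - 0.07203 - 0.13685 = 1.17752 ≈ 1.1775 bits

D_KL(Q||P) = Σ Q(x) log₂(Q(x)/P(x))

Computing term by term:
  Q(1)·log₂(Q(1)/P(1)) = (1/3)·log₂((1/3)/(14/15)) = -0.49514
  Q(2)·log₂(Q(2)/P(2)) = (1/3)·log₂((1/3)/(1/60)) = 1.44064
  Q(3)·log₂(Q(3)/P(3)) = (1/3)·log₂((1/3)/(1/20)) = 0.91232

D_KL(Q||P) = -0.49514 + 1.44064 + 0.91232 = 1.85782 ≈ 1.8578 bits

These are NOT equal (difference: 0.6803 bits). KL divergence is asymmetric: D_KL(P||Q) ≠ D_KL(Q||P) in general.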